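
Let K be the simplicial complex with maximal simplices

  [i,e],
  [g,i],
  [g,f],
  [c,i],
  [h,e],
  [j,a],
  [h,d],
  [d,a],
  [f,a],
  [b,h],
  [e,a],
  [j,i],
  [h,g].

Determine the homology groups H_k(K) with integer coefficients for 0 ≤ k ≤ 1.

H_0 ≅ Z,  H_1 ≅ Z^4.

Order the vertices as a < b < c < d < e < f < g < h < i < j. Listing each simplex with vertices in this order, K has dimension 1 with simplices:

  0-simplices (10): a, b, c, d, e, f, g, h, i, j
  1-simplices (13): ad, ae, af, aj, bh, ci, dh, eh, ei, fg, gh, gi, ij

giving chain groups C_0 ≅ Z^10, C_1 ≅ Z^13.

∂_1: C_1 → C_0 sends each edge [p,q] (with p < q) to q − p.
As a 10×13 matrix over Z this has rank 9, with invariant factors (1,1,1,1,1,1,1,1,1).

From H_k ≅ ker(∂_k) / im(∂_{k+1}) we obtain:

  H_0: rank C_0 − rank ∂_1 = 10 − 9 = 1, and the invariant factors of ∂_1 are all 1, so H_0 = Z.
  H_1: rank ker ∂_1 − rank ∂_2 = (13 − 9) − 0 = 4, and there is no ∂_2, so H_1 = Z^4.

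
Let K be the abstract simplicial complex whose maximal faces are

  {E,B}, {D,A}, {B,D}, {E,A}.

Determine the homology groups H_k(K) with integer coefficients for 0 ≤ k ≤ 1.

H_0 = Z,  H_1 = Z.

We work with the vertex ordering A < B < D < E. The simplices of K, each written with vertices in increasing order, are:

  0-simplices (4): A, B, D, E
  1-simplices (4): AD, AE, BD, BE

Hence C_0 ≅ Z^4, C_1 ≅ Z^4.

∂_1: C_1 → C_0 is given by ∂[p,q] = [q] − [p]. For instance
  ∂BD = D − B.
The resulting 4×4 matrix has rank 3, and its Smith normal form has invariant factors (1,1,1).

Reading off H_k = ker ∂_k / im ∂_{k+1}:

  H_0: rank C_0 − rank ∂_1 = 4 − 3 = 1, and the invariant factors of ∂_1 are all 1, so H_0 ≅ Z.
  H_1: rank ker ∂_1 − rank ∂_2 = (4 − 3) − 0 = 1, and there is no ∂_2, so H_1 ≅ Z.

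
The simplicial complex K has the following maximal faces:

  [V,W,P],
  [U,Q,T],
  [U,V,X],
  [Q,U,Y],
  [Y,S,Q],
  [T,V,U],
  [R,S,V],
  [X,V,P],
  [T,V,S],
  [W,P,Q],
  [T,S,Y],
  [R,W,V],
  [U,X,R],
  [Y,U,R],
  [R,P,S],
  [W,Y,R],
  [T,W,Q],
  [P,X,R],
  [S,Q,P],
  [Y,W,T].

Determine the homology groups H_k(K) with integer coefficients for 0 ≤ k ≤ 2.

H_0 ≅ Z,  H_1 ≅ Z × Z/2,  H_2 = 0.

K has 10 vertices, 30 edges, 20 triangles.
rank ∂_0 = 0, rank ∂_1 = 9 ⇒ b_0 = 10 − 0 − 9 = 1; all invariant factors of ∂_1 are 1 so no torsion. So H_0 ≅ Z.
rank ∂_1 = 9, rank ∂_2 = 20 ⇒ b_1 = 30 − 9 − 20 = 1; ∂_2 has invariant factor(s) [2] giving torsion. So H_1 ≅ Z × Z/2.
rank ∂_2 = 20, rank ∂_3 = 0 ⇒ b_2 = 20 − 20 − 0 = 0. So H_2 ≅ 0.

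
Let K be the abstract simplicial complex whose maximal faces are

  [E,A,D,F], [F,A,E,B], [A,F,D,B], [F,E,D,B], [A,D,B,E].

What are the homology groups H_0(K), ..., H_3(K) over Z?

K has 5 vertices, 10 edges, 10 triangles, 5 3-simplices.
rank ∂_0 = 0, rank ∂_1 = 4 ⇒ b_0 = 5 − 0 − 4 = 1; all invariant factors of ∂_1 are 1 so no torsion. So H_0 = Z.
rank ∂_1 = 4, rank ∂_2 = 6 ⇒ b_1 = 10 − 4 − 6 = 0; all invariant factors of ∂_2 are 1 so no torsion. So H_1 = 0.
rank ∂_2 = 6, rank ∂_3 = 4 ⇒ b_2 = 10 − 6 − 4 = 0; all invariant factors of ∂_3 are 1 so no torsion. So H_2 = 0.
rank ∂_3 = 4, rank ∂_4 = 0 ⇒ b_3 = 5 − 4 − 0 = 1. So H_3 = Z.

H_0 = Z,  H_1 = 0,  H_2 = 0,  H_3 = Z.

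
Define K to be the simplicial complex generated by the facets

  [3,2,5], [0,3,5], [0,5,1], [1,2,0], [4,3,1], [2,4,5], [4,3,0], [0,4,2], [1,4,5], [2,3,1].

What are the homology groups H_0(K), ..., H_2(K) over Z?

Take the total order 0 < 1 < 2 < 3 < 4 < 5 on the vertex set. Then K (dimension 2) consists of the simplices:

  0-simplices (6): [0], [1], [2], [3], [4], [5]
  1-simplices (15): [0,1], [0,2], [0,3], [0,4], [0,5], [1,2], [1,3], [1,4], [1,5], [2,3], [2,4], [2,5], [3,4], [3,5], [4,5]
  2-simplices (10): [0,1,2], [0,1,5], [0,2,4], [0,3,4], [0,3,5], [1,2,3], [1,3,4], [1,4,5], [2,3,5], [2,4,5]

so the chain groups are C_0 ≅ Z^6, C_1 ≅ Z^15, C_2 ≅ Z^10.

∂_1: C_1 → C_0 is given by ∂[p,q] = [q] − [p]. For instance
  ∂[2,3] = [3] − [2].
The 6×15 boundary matrix has rank 5 and Smith normal form diag(1,1,1,1,1).

The boundary map ∂_2: C_2 → C_1 maps a triangle to the signed sum of its edges. For instance
  ∂[0,2,4] = [2,4] − [0,4] + [0,2],
  ∂[0,3,5] = [3,5] − [0,5] + [0,3].
The resulting 15×10 matrix has rank 10, and its Smith normal form has invariant factors (1,1,1,1,1,1,1,1,1,2).

Computing H_k = (kernel of ∂_k) / (image of ∂_{k+1}):

  H_0: rank C_0 − rank ∂_1 = 6 − 5 = 1, and the invariant factors of ∂_1 are all 1, so H_0 ≅ Z.
  H_1: rank ker ∂_1 − rank ∂_2 = (15 − 5) − 10 = 0, and ∂_2 has invariant factor 2 > 1, so H_1 ≅ Z/2.
  H_2: rank ker ∂_2 − rank ∂_3 = (10 − 10) − 0 = 0, and there is no ∂_3, so H_2 ≅ 0.

As a check, the Euler characteristic is 6 − 15 + 10 = 1, which agrees with 1 − 0 + 0 = 1.
(K is a triangulation of the real projective plane RP^2.)

H_0 = Z,  H_1 = Z/2,  H_2 = 0.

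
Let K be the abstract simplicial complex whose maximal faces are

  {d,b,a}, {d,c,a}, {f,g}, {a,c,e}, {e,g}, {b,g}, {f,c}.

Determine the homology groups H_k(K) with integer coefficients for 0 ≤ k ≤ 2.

Fix the vertex order a < b < c < d < e < f < g and write every simplex with vertices in increasing order. Then dim K = 2 and the simplices of K are:

  0-simplices (7): a, b, c, d, e, f, g
  1-simplices (11): ab, ac, ad, ae, bd, bg, cd, ce, cf, eg, fg
  2-simplices (3): abd, acd, ace

so the chain groups are C_0 ≅ Z^7, C_1 ≅ Z^11, C_2 ≅ Z^3.

The boundary map ∂_1: C_1 → C_0 maps an edge to its endpoints' difference, ∂[p,q] = q − p.
The 7×11 boundary matrix has rank 6 and Smith normal form diag(1,1,1,1,1,1).

∂_2: C_2 → C_1 acts by ∂[p,q,r] = [q,r] − [p,r] + [p,q]. For instance
  ∂abd = bd − ad + ab,
  ∂acd = cd − ad + ac.
The resulting 11×3 matrix has rank 3, and its Smith normal form has invariant factors (1,1,1).

Now H_k = ker ∂_k / im ∂_{k+1}, so:

  H_0: rank C_0 − rank ∂_1 = 7 − 6 = 1, and the invariant factors of ∂_1 are all 1, so H_0 ≅ Z.
  H_1: rank ker ∂_1 − rank ∂_2 = (11 − 6) − 3 = 2, and the invariant factors of ∂_2 are all 1, so H_1 ≅ Z^2.
  H_2: rank ker ∂_2 − rank ∂_3 = (3 − 3) − 0 = 0, and there is no ∂_3, so H_2 ≅ 0.

As a check, the Euler characteristic is 7 − 11 + 3 = -1, which agrees with 1 − 2 + 0 = -1.

H_0 ≅ Z,  H_1 ≅ Z^2,  H_2 = 0.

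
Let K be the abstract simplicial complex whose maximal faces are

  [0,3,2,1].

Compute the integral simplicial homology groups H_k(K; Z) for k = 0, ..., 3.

H_0 = Z,  H_1 = 0,  H_2 = 0,  H_3 = 0.

K has 4 vertices, 6 edges, 4 triangles, 1 3-simplex.
rank ∂_0 = 0, rank ∂_1 = 3 ⇒ b_0 = 4 − 0 − 3 = 1; all invariant factors of ∂_1 are 1 so no torsion. So H_0 = Z.
rank ∂_1 = 3, rank ∂_2 = 3 ⇒ b_1 = 6 − 3 − 3 = 0; all invariant factors of ∂_2 are 1 so no torsion. So H_1 = 0.
rank ∂_2 = 3, rank ∂_3 = 1 ⇒ b_2 = 4 − 3 − 1 = 0; all invariant factors of ∂_3 are 1 so no torsion. So H_2 = 0.
rank ∂_3 = 1, rank ∂_4 = 0 ⇒ b_3 = 1 − 1 − 0 = 0. So H_3 = 0.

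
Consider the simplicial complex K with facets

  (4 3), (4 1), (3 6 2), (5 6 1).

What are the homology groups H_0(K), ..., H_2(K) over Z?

H_0 = Z,  H_1 = Z,  H_2 = 0.

Take the total order 1 < 2 < 3 < 4 < 5 < 6 on the vertex set. Then K (dimension 2) consists of the simplices:

  0-simplices (6): [1], [2], [3], [4], [5], [6]
  1-simplices (8): [1,4], [1,5], [1,6], [2,3], [2,6], [3,4], [3,6], [5,6]
  2-simplices (2): [1,5,6], [2,3,6]

so the chain groups are C_0 ≅ Z^6, C_1 ≅ Z^8, C_2 ≅ Z^2.

∂_1: C_1 → C_0 sends each edge [p,q] (with p < q) to q − p. For instance
  ∂[1,5] = [5] − [1].
This gives a 6×8 integer matrix of rank 5; reducing to Smith normal form yields diagonal entries (1,1,1,1,1).

∂_2: C_2 → C_1 acts by ∂[p,q,r] = [q,r] − [p,r] + [p,q]. For instance
  ∂[2,3,6] = [3,6] − [2,6] + [2,3],
  ∂[1,5,6] = [5,6] − [1,6] + [1,5].
The 8×2 boundary matrix has rank 2 and Smith normal form diag(1,1).

From H_k ≅ ker(∂_k) / im(∂_{k+1}) we obtain:

  H_0: rank C_0 − rank ∂_1 = 6 − 5 = 1, and the invariant factors of ∂_1 are all 1, so H_0 ≅ Z.
  H_1: rank ker ∂_1 − rank ∂_2 = (8 − 5) − 2 = 1, and the invariant factors of ∂_2 are all 1, so H_1 ≅ Z.
  H_2: rank ker ∂_2 − rank ∂_3 = (2 − 2) − 0 = 0, and there is no ∂_3, so H_2 ≅ 0.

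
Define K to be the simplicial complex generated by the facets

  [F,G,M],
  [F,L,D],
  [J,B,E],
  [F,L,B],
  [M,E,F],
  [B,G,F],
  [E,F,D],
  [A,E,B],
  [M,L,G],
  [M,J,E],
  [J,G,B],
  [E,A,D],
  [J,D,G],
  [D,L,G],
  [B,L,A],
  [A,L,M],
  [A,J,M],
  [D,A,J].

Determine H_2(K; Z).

H_2 ≅ 0.

Fix the vertex order A < B < D < E < F < G < J < L < M and write every simplex with vertices in increasing order. Then dim K = 2 and the simplices of K are:

  0-simplices (9): A, B, D, E, F, G, J, L, M
  1-simplices (27): AB, AD, AE, AJ, AL, AM, BE, BF, BG, BJ, BL, DE, DF, DG, DJ, DL, EF, EJ, EM, FG, FL, FM, GJ, GL, GM, JM, LM
  2-simplices (18): ABE, ABL, ADE, ADJ, AJM, ALM, BEJ, BFG, BFL, BGJ, DEF, DFL, DGJ, DGL, EFM, EJM, FGM, GLM

so the chain groups are C_0 ≅ Z^9, C_1 ≅ Z^27, C_2 ≅ Z^18.

The boundary map ∂_1: C_1 → C_0 sends each edge [p,q] (with p < q) to q − p. For instance
  ∂BJ = J − B.
The resulting 9×27 matrix has rank 8, and its Smith normal form has invariant factors (1,1,1,1,1,1,1,1).

∂_2: C_2 → C_1 maps a triangle to the signed sum of its edges. For instance
  ∂BGJ = GJ − BJ + BG,
  ∂BFG = FG − BG + BF.
As a 27×18 matrix over Z this has rank 18, with invariant factors (1,1,1,1,1,1,1,1,1,1,1,1,1,1,1,1,1,2).

Reading off H_k = ker ∂_k / im ∂_{k+1}:

  H_2: rank ker ∂_2 − rank ∂_3 = (18 − 18) − 0 = 0, and there is no ∂_3, so H_2 = 0.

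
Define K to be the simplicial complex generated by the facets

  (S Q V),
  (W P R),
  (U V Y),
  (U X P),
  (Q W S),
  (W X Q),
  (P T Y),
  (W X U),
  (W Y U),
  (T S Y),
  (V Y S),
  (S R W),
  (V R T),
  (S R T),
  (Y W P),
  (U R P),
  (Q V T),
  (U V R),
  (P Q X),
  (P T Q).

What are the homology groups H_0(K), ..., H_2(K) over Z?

Take the total order P < Q < R < S < T < U < V < W < X < Y on the vertex set. Then K (dimension 2) consists of the simplices:

  0-simplices (10): P, Q, R, S, T, U, V, W, X, Y
  1-simplices (30): PQ, PR, PT, PU, PW, PX, PY, QS, QT, QV, QW, QX, RS, RT, RU, RV, RW, ST, SV, SW, SY, TV, TY, UV, UW, UX, UY, VY, WX, WY
  2-simplices (20): PQT, PQX, PRU, PRW, PTY, PUX, PWY, QSV, QSW, QTV, QWX, RST, RSW, RTV, RUV, STY, SVY, UVY, UWX, UWY

Hence C_0 ≅ Z^10, C_1 ≅ Z^30, C_2 ≅ Z^20.

The boundary map ∂_1: C_1 → C_0 is given by ∂[p,q] = [q] − [p]. For instance
  ∂RS = S − R.
The 10×30 boundary matrix has rank 9 and Smith normal form diag(1,1,1,1,1,1,1,1,1).

∂_2: C_2 → C_1 sends each 2-simplex [p,q,r] to [q,r] − [p,r] + [p,q]. For instance
  ∂PTY = TY − PY + PT,
  ∂UWY = WY − UY + UW.
As a 30×20 matrix over Z this has rank 20, with invariant factors (1,1,1,1,1,1,1,1,1,1,1,1,1,1,1,1,1,1,1,2).

Now H_k = ker ∂_k / im ∂_{k+1}, so:

  H_0: rank C_0 − rank ∂_1 = 10 − 9 = 1, and the invariant factors of ∂_1 are all 1, so H_0 ≅ Z.
  H_1: rank ker ∂_1 − rank ∂_2 = (30 − 9) − 20 = 1, and ∂_2 has invariant factor 2 > 1, so H_1 ≅ Z ⊕ Z/2Z.
  H_2: rank ker ∂_2 − rank ∂_3 = (20 − 20) − 0 = 0, and there is no ∂_3, so H_2 ≅ 0.

(K is a triangulation of the Klein bottle.)

H_0 ≅ Z,  H_1 ≅ Z ⊕ Z/2Z,  H_2 = 0.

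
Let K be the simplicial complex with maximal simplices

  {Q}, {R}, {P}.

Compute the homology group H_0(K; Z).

H_0 ≅ Z^3.

Fix the vertex order P < Q < R and write every simplex with vertices in increasing order. Then dim K = 0 and the simplices of K are:

  0-simplices (3): P, Q, R

so the chain groups are C_0 ≅ Z^3.

From H_k ≅ ker(∂_k) / im(∂_{k+1}) we obtain:

  H_0: rank C_0 − rank ∂_1 = 3 − 0 = 3, and there is no ∂_1, so H_0 ≅ Z^3.

(K is a triangulation of a set of 3 points.)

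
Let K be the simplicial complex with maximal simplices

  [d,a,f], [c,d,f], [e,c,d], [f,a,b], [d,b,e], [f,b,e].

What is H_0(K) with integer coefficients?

H_0 ≅ Z.

We work with the vertex ordering a < b < c < d < e < f. The simplices of K, each written with vertices in increasing order, are:

  0-simplices (6): a, b, c, d, e, f
  1-simplices (12): ab, ad, af, bd, be, bf, cd, ce, cf, de, df, ef
  2-simplices (6): abf, adf, bde, bef, cde, cdf

Hence C_0 ≅ Z^6, C_1 ≅ Z^12, C_2 ≅ Z^6.

The boundary map ∂_1: C_1 → C_0 sends each edge [p,q] (with p < q) to q − p.
The resulting 6×12 matrix has rank 5, and its Smith normal form has invariant factors (1,1,1,1,1).

∂_2: C_2 → C_1 acts by ∂[p,q,r] = [q,r] − [p,r] + [p,q]. For instance
  ∂bef = ef − bf + be,
  ∂abf = bf − af + ab.
This gives a 12×6 integer matrix of rank 6; reducing to Smith normal form yields diagonal entries (1,1,1,1,1,1).

Computing H_k = (kernel of ∂_k) / (image of ∂_{k+1}):

  H_0: rank C_0 − rank ∂_1 = 6 − 5 = 1, and the invariant factors of ∂_1 are all 1, so H_0 = Z.

(K is a triangulation of the cylinder S^1 x I.)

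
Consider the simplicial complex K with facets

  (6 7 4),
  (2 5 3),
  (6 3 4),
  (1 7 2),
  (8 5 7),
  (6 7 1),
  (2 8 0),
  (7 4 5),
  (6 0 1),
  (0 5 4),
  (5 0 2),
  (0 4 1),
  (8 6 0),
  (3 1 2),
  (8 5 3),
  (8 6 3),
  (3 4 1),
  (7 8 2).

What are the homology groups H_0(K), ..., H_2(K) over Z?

Take the total order 0 < 1 < 2 < 3 < 4 < 5 < 6 < 7 < 8 on the vertex set. Then K (dimension 2) consists of the simplices:

  0-simplices (9): [0], [1], [2], [3], [4], [5], [6], [7], [8]
  1-simplices (27): (27 of them)
  2-simplices (18): [0,1,4], [0,1,6], [0,2,5], [0,2,8], [0,4,5], [0,6,8], [1,2,3], [1,2,7], [1,3,4], [1,6,7], [2,3,5], [2,7,8], [3,4,6], [3,5,8], [3,6,8], [4,5,7], [4,6,7], [5,7,8]

giving chain groups C_0 ≅ Z^9, C_1 ≅ Z^27, C_2 ≅ Z^18.

∂_1: C_1 → C_0 is given by ∂[p,q] = [q] − [p]. For instance
  ∂[7,8] = [8] − [7].
The 9×27 boundary matrix has rank 8 and Smith normal form diag(1,1,1,1,1,1,1,1).

Boundary ∂_2: C_2 → C_1 maps a triangle to the signed sum of its edges. For instance
  ∂[4,6,7] = [6,7] − [4,7] + [4,6],
  ∂[2,3,5] = [3,5] − [2,5] + [2,3].
The 27×18 boundary matrix has rank 18 and Smith normal form diag(1,1,1,1,1,1,1,1,1,1,1,1,1,1,1,1,1,2).

Now H_k = ker ∂_k / im ∂_{k+1}, so:

  H_0: rank C_0 − rank ∂_1 = 9 − 8 = 1, and the invariant factors of ∂_1 are all 1, so H_0 = Z.
  H_1: rank ker ∂_1 − rank ∂_2 = (27 − 8) − 18 = 1, and ∂_2 has invariant factor 2 > 1, so H_1 = Z ⊕ Z/2Z.
  H_2: rank ker ∂_2 − rank ∂_3 = (18 − 18) − 0 = 0, and there is no ∂_3, so H_2 = 0.

(K is a triangulation of the Klein bottle.)

H_0 = Z,  H_1 = Z ⊕ Z/2Z,  H_2 = 0.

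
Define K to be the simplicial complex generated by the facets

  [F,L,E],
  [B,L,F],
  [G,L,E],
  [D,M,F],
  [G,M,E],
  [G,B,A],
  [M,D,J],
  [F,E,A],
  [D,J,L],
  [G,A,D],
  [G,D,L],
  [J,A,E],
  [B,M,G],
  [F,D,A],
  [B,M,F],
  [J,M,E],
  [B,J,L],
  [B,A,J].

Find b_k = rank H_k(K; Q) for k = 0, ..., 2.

Order the vertices as A < B < D < E < F < G < J < L < M. Listing each simplex with vertices in this order, K has dimension 2 with simplices:

  0-simplices (9): A, B, D, E, F, G, J, L, M
  1-simplices (27): AB, AD, AE, AF, AG, AJ, BF, BG, BJ, BL, BM, DF, DG, DJ, DL, DM, EF, EG, EJ, EL, EM, FL, FM, GL, GM, JL, JM
  2-simplices (18): ABG, ABJ, ADF, ADG, AEF, AEJ, BFL, BFM, BGM, BJL, DFM, DGL, DJL, DJM, EFL, EGL, EGM, EJM

giving chain groups C_0 ≅ Z^9, C_1 ≅ Z^27, C_2 ≅ Z^18.

∂_1: C_1 → C_0 sends each edge [p,q] (with p < q) to q − p. For instance
  ∂BL = L − B.
This gives a 9×27 integer matrix of rank 8; reducing to Smith normal form yields diagonal entries (1,1,1,1,1,1,1,1).

∂_2: C_2 → C_1 sends each 2-simplex [p,q,r] to [q,r] − [p,r] + [p,q]. For instance
  ∂ADG = DG − AG + AD,
  ∂EGL = GL − EL + EG.
The 27×18 boundary matrix has rank 17 and Smith normal form diag(1,1,1,1,1,1,1,1,1,1,1,1,1,1,1,1,1).

Now H_k = ker ∂_k / im ∂_{k+1}, so:

  H_0: rank C_0 − rank ∂_1 = 9 − 8 = 1, and the invariant factors of ∂_1 are all 1, so H_0 = Z.
  H_1: rank ker ∂_1 − rank ∂_2 = (27 − 8) − 17 = 2, and the invariant factors of ∂_2 are all 1, so H_1 = Z^2.
  H_2: rank ker ∂_2 − rank ∂_3 = (18 − 17) − 0 = 1, and there is no ∂_3, so H_2 = Z.

As a check, the Euler characteristic is 9 − 27 + 18 = 0, which agrees with 1 − 2 + 1 = 0.
(K is a triangulation of the torus T^2.)

Hence the Betti numbers are b_0 = 1, b_1 = 2, b_2 = 1.

b_0 = 1, b_1 = 2, b_2 = 1.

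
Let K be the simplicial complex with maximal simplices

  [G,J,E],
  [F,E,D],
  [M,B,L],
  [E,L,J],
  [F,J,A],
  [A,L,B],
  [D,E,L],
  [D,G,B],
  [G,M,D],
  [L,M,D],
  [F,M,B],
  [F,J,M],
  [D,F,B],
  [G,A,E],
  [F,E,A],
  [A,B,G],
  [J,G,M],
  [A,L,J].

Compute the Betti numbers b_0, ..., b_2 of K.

Fix the vertex order A < B < D < E < F < G < J < L < M and write every simplex with vertices in increasing order. Then dim K = 2 and the simplices of K are:

  0-simplices (9): A, B, D, E, F, G, J, L, M
  1-simplices (27): AB, AE, AF, AG, AJ, AL, BD, BF, BG, BL, BM, DE, DF, DG, DL, DM, EF, EG, EJ, EL, FJ, FM, GJ, GM, JL, JM, LM
  2-simplices (18): ABG, ABL, AEF, AEG, AFJ, AJL, BDF, BDG, BFM, BLM, DEF, DEL, DGM, DLM, EGJ, EJL, FJM, GJM

so the chain groups are C_0 ≅ Z^9, C_1 ≅ Z^27, C_2 ≅ Z^18.

∂_1: C_1 → C_0 maps an edge to its endpoints' difference, ∂[p,q] = q − p. For instance
  ∂BM = M − B.
The 9×27 boundary matrix has rank 8 and Smith normal form diag(1,1,1,1,1,1,1,1).

The boundary map ∂_2: C_2 → C_1 sends each 2-simplex [p,q,r] to [q,r] − [p,r] + [p,q]. For instance
  ∂BDF = DF − BF + BD,
  ∂AFJ = FJ − AJ + AF.
The 27×18 boundary matrix has rank 18 and Smith normal form diag(1,1,1,1,1,1,1,1,1,1,1,1,1,1,1,1,1,2).

Now H_k = ker ∂_k / im ∂_{k+1}, so:

  H_0: rank C_0 − rank ∂_1 = 9 − 8 = 1, and the invariant factors of ∂_1 are all 1, so H_0 ≅ Z.
  H_1: rank ker ∂_1 − rank ∂_2 = (27 − 8) − 18 = 1, and ∂_2 has invariant factor 2 > 1, so H_1 ≅ Z ⊕ Z/2Z.
  H_2: rank ker ∂_2 − rank ∂_3 = (18 − 18) − 0 = 0, and there is no ∂_3, so H_2 ≅ 0.

As a check, the Euler characteristic is 9 − 27 + 18 = 0, which agrees with 1 − 1 + 0 = 0.
(K is a triangulation of the Klein bottle.)

Hence the Betti numbers are b_0 = 1, b_1 = 1, b_2 = 0.

b_0 = 1, b_1 = 1, b_2 = 0.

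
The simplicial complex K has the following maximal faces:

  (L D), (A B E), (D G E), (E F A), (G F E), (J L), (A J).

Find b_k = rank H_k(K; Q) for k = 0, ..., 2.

b_0 = 1, b_1 = 1, b_2 = 0.

We work with the vertex ordering A < B < D < E < F < G < J < L. The simplices of K, each written with vertices in increasing order, are:

  0-simplices (8): A, B, D, E, F, G, J, L
  1-simplices (12): AB, AE, AF, AJ, BE, DE, DG, DL, EF, EG, FG, JL
  2-simplices (4): ABE, AEF, DEG, EFG

so the chain groups are C_0 ≅ Z^8, C_1 ≅ Z^12, C_2 ≅ Z^4.

∂_1: C_1 → C_0 is given by ∂[p,q] = [q] − [p]. For instance
  ∂AF = F − A.
This gives a 8×12 integer matrix of rank 7; reducing to Smith normal form yields diagonal entries (1,1,1,1,1,1,1).

Boundary ∂_2: C_2 → C_1 sends each 2-simplex [p,q,r] to [q,r] − [p,r] + [p,q]. For instance
  ∂ABE = BE − AE + AB,
  ∂DEG = EG − DG + DE.
The resulting 12×4 matrix has rank 4, and its Smith normal form has invariant factors (1,1,1,1).

Computing H_k = (kernel of ∂_k) / (image of ∂_{k+1}):

  H_0: rank C_0 − rank ∂_1 = 8 − 7 = 1, and the invariant factors of ∂_1 are all 1, so H_0 ≅ Z.
  H_1: rank ker ∂_1 − rank ∂_2 = (12 − 7) − 4 = 1, and the invariant factors of ∂_2 are all 1, so H_1 ≅ Z.
  H_2: rank ker ∂_2 − rank ∂_3 = (4 − 4) − 0 = 0, and there is no ∂_3, so H_2 ≅ 0.

Hence the Betti numbers are b_0 = 1, b_1 = 1, b_2 = 0.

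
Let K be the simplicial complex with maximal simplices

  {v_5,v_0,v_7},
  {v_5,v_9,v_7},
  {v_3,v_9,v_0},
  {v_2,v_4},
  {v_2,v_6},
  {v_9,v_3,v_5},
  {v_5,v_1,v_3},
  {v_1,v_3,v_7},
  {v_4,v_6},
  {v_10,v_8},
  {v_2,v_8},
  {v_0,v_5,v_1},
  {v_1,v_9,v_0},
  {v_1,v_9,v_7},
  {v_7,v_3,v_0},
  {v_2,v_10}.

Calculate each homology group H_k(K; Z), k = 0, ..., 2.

H_0 ≅ Z^2,  H_1 ≅ Z^2 ⊕ Z/2,  H_2 = 0.

Order the vertices as v_0 < v_1 < v_2 < v_3 < v_4 < v_5 < v_6 < v_7 < v_8 < v_9 < v_10. Listing each simplex with vertices in this order, K has dimension 2 with simplices:

  0-simplices (11): [v_0], [v_1], [v_2], [v_3], [v_4], [v_5], [v_6], [v_7], [v_8], [v_9], [v_10]
  1-simplices (21): (21 of them)
  2-simplices (10): [v_0,v_1,v_5], [v_0,v_1,v_9], [v_0,v_3,v_7], [v_0,v_3,v_9], [v_0,v_5,v_7], [v_1,v_3,v_5], [v_1,v_3,v_7], [v_1,v_7,v_9], [v_3,v_5,v_9], [v_5,v_7,v_9]

so the chain groups are C_0 ≅ Z^11, C_1 ≅ Z^21, C_2 ≅ Z^10.

∂_1: C_1 → C_0 maps an edge to its endpoints' difference, ∂[p,q] = q − p. For instance
  ∂[v_1,v_9] = [v_9] − [v_1].
As a 11×21 matrix over Z this has rank 9, with invariant factors (1,1,1,1,1,1,1,1,1).

∂_2: C_2 → C_1 acts by ∂[p,q,r] = [q,r] − [p,r] + [p,q]. For instance
  ∂[v_5,v_7,v_9] = [v_7,v_9] − [v_5,v_9] + [v_5,v_7],
  ∂[v_0,v_3,v_9] = [v_3,v_9] − [v_0,v_9] + [v_0,v_3].
As a 21×10 matrix over Z this has rank 10, with invariant factors (1,1,1,1,1,1,1,1,1,2).

From H_k ≅ ker(∂_k) / im(∂_{k+1}) we obtain:

  H_0: rank C_0 − rank ∂_1 = 11 − 9 = 2, and the invariant factors of ∂_1 are all 1, so H_0 ≅ Z^2.
  H_1: rank ker ∂_1 − rank ∂_2 = (21 − 9) − 10 = 2, and ∂_2 has invariant factor 2 > 1, so H_1 ≅ Z^2 ⊕ Z/2.
  H_2: rank ker ∂_2 − rank ∂_3 = (10 − 10) − 0 = 0, and there is no ∂_3, so H_2 ≅ 0.

As a check, the Euler characteristic is 11 − 21 + 10 = 0, which agrees with 2 − 2 + 0 = 0.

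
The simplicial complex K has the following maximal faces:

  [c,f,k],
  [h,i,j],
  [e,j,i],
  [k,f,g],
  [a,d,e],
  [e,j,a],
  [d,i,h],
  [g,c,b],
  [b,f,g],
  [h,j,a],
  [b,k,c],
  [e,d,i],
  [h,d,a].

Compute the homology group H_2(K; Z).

H_2 = Z.

Order the vertices as a < b < c < d < e < f < g < h < i < j < k. Listing each simplex with vertices in this order, K has dimension 2 with simplices:

  0-simplices (11): a, b, c, d, e, f, g, h, i, j, k
  1-simplices (22): ad, ae, ah, aj, bc, bf, bg, bk, cf, cg, ck, de, dh, di, ei, ej, fg, fk, gk, hi, hj, ij
  2-simplices (13): ade, adh, aej, ahj, bcg, bck, bfg, cfk, dei, dhi, eij, fgk, hij

giving chain groups C_0 ≅ Z^11, C_1 ≅ Z^22, C_2 ≅ Z^13.

The boundary map ∂_1: C_1 → C_0 is given by ∂[p,q] = [q] − [p]. For instance
  ∂ck = k − c.
The resulting 11×22 matrix has rank 9, and its Smith normal form has invariant factors (1,1,1,1,1,1,1,1,1).

∂_2: C_2 → C_1 acts by ∂[p,q,r] = [q,r] − [p,r] + [p,q]. For instance
  ∂aej = ej − aj + ae,
  ∂eij = ij − ej + ei.
The resulting 22×13 matrix has rank 12, and its Smith normal form has invariant factors (1,1,1,1,1,1,1,1,1,1,1,1).

From H_k ≅ ker(∂_k) / im(∂_{k+1}) we obtain:

  H_2: rank ker ∂_2 − rank ∂_3 = (13 − 12) − 0 = 1, and there is no ∂_3, so H_2 ≅ Z.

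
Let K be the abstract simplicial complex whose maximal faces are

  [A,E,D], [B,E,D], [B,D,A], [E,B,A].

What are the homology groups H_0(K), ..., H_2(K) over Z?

K has 4 vertices, 6 edges, 4 triangles.
rank ∂_0 = 0, rank ∂_1 = 3 ⇒ b_0 = 4 − 0 − 3 = 1; all invariant factors of ∂_1 are 1 so no torsion. So H_0 ≅ Z.
rank ∂_1 = 3, rank ∂_2 = 3 ⇒ b_1 = 6 − 3 − 3 = 0; all invariant factors of ∂_2 are 1 so no torsion. So H_1 ≅ 0.
rank ∂_2 = 3, rank ∂_3 = 0 ⇒ b_2 = 4 − 3 − 0 = 1. So H_2 ≅ Z.

H_0 ≅ Z,  H_1 = 0,  H_2 ≅ Z.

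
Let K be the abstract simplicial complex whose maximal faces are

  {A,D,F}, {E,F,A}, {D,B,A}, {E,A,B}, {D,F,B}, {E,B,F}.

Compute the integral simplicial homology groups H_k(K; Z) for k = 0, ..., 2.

K has 5 vertices, 9 edges, 6 triangles.
rank ∂_0 = 0, rank ∂_1 = 4 ⇒ b_0 = 5 − 0 − 4 = 1; all invariant factors of ∂_1 are 1 so no torsion. So H_0 ≅ Z.
rank ∂_1 = 4, rank ∂_2 = 5 ⇒ b_1 = 9 − 4 − 5 = 0; all invariant factors of ∂_2 are 1 so no torsion. So H_1 ≅ 0.
rank ∂_2 = 5, rank ∂_3 = 0 ⇒ b_2 = 6 − 5 − 0 = 1. So H_2 ≅ Z.

H_0 ≅ Z,  H_1 = 0,  H_2 ≅ Z.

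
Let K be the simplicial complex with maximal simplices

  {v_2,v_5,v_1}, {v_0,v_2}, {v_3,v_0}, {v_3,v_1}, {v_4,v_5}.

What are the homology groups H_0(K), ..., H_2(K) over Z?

We work with the vertex ordering v_0 < v_1 < v_2 < v_3 < v_4 < v_5. The simplices of K, each written with vertices in increasing order, are:

  0-simplices (6): [v_0], [v_1], [v_2], [v_3], [v_4], [v_5]
  1-simplices (7): [v_0,v_2], [v_0,v_3], [v_1,v_2], [v_1,v_3], [v_1,v_5], [v_2,v_5], [v_4,v_5]
  2-simplices (1): [v_1,v_2,v_5]

so the chain groups are C_0 ≅ Z^6, C_1 ≅ Z^7, C_2 ≅ Z^1.

∂_1: C_1 → C_0 is given by ∂[p,q] = [q] − [p].
As a 6×7 matrix over Z this has rank 5, with invariant factors (1,1,1,1,1).

Boundary ∂_2: C_2 → C_1 acts by ∂[p,q,r] = [q,r] − [p,r] + [p,q]. For instance
  ∂[v_1,v_2,v_5] = [v_2,v_5] − [v_1,v_5] + [v_1,v_2].
As a 7×1 matrix over Z this has rank 1, with invariant factors (1).

Reading off H_k = ker ∂_k / im ∂_{k+1}:

  H_0: rank C_0 − rank ∂_1 = 6 − 5 = 1, and the invariant factors of ∂_1 are all 1, so H_0 ≅ Z.
  H_1: rank ker ∂_1 − rank ∂_2 = (7 − 5) − 1 = 1, and the invariant factors of ∂_2 are all 1, so H_1 ≅ Z.
  H_2: rank ker ∂_2 − rank ∂_3 = (1 − 1) − 0 = 0, and there is no ∂_3, so H_2 ≅ 0.

H_0 ≅ Z,  H_1 ≅ Z,  H_2 = 0.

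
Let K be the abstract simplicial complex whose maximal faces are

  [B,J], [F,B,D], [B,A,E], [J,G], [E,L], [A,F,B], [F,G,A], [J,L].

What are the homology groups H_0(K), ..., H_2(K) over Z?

H_0 = Z,  H_1 = Z^2,  H_2 = 0.

We work with the vertex ordering A < B < D < E < F < G < J < L. The simplices of K, each written with vertices in increasing order, are:

  0-simplices (8): A, B, D, E, F, G, J, L
  1-simplices (13): AB, AE, AF, AG, BD, BE, BF, BJ, DF, EL, FG, GJ, JL
  2-simplices (4): ABE, ABF, AFG, BDF

giving chain groups C_0 ≅ Z^8, C_1 ≅ Z^13, C_2 ≅ Z^4.

The boundary map ∂_1: C_1 → C_0 is given by ∂[p,q] = [q] − [p].
As a 8×13 matrix over Z this has rank 7, with invariant factors (1,1,1,1,1,1,1).

Boundary ∂_2: C_2 → C_1 sends each 2-simplex [p,q,r] to [q,r] − [p,r] + [p,q]. For instance
  ∂AFG = FG − AG + AF,
  ∂ABF = BF − AF + AB.
The 13×4 boundary matrix has rank 4 and Smith normal form diag(1,1,1,1).

From H_k ≅ ker(∂_k) / im(∂_{k+1}) we obtain:

  H_0: rank C_0 − rank ∂_1 = 8 − 7 = 1, and the invariant factors of ∂_1 are all 1, so H_0 = Z.
  H_1: rank ker ∂_1 − rank ∂_2 = (13 − 7) − 4 = 2, and the invariant factors of ∂_2 are all 1, so H_1 = Z^2.
  H_2: rank ker ∂_2 − rank ∂_3 = (4 − 4) − 0 = 0, and there is no ∂_3, so H_2 = 0.

As a check, the Euler characteristic is 8 − 13 + 4 = -1, which agrees with 1 − 2 + 0 = -1.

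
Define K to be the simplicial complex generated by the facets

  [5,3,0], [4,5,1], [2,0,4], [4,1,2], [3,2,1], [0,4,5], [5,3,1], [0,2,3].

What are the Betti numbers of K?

Fix the vertex order 0 < 1 < 2 < 3 < 4 < 5 and write every simplex with vertices in increasing order. Then dim K = 2 and the simplices of K are:

  0-simplices (6): [0], [1], [2], [3], [4], [5]
  1-simplices (12): [0,2], [0,3], [0,4], [0,5], [1,2], [1,3], [1,4], [1,5], [2,3], [2,4], [3,5], [4,5]
  2-simplices (8): [0,2,3], [0,2,4], [0,3,5], [0,4,5], [1,2,3], [1,2,4], [1,3,5], [1,4,5]

Hence C_0 ≅ Z^6, C_1 ≅ Z^12, C_2 ≅ Z^8.

The boundary map ∂_1: C_1 → C_0 maps an edge to its endpoints' difference, ∂[p,q] = q − p. For instance
  ∂[1,2] = [2] − [1].
The resulting 6×12 matrix has rank 5, and its Smith normal form has invariant factors (1,1,1,1,1).

The boundary map ∂_2: C_2 → C_1 sends each 2-simplex [p,q,r] to [q,r] − [p,r] + [p,q]. For instance
  ∂[0,2,4] = [2,4] − [0,4] + [0,2],
  ∂[1,2,3] = [2,3] − [1,3] + [1,2].
This gives a 12×8 integer matrix of rank 7; reducing to Smith normal form yields diagonal entries (1,1,1,1,1,1,1).

From H_k ≅ ker(∂_k) / im(∂_{k+1}) we obtain:

  H_0: rank C_0 − rank ∂_1 = 6 − 5 = 1, and the invariant factors of ∂_1 are all 1, so H_0 ≅ Z.
  H_1: rank ker ∂_1 − rank ∂_2 = (12 − 5) − 7 = 0, and the invariant factors of ∂_2 are all 1, so H_1 ≅ 0.
  H_2: rank ker ∂_2 − rank ∂_3 = (8 − 7) − 0 = 1, and there is no ∂_3, so H_2 ≅ Z.

(K is a triangulation of the 2-sphere S^2.)

Hence the Betti numbers are b_0 = 1, b_1 = 0, b_2 = 1.

b_0 = 1, b_1 = 0, b_2 = 1.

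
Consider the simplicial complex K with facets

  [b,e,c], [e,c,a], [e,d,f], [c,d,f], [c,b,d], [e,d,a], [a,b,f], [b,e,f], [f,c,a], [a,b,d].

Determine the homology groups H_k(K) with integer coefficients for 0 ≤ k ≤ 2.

Fix the vertex order a < b < c < d < e < f and write every simplex with vertices in increasing order. Then dim K = 2 and the simplices of K are:

  0-simplices (6): a, b, c, d, e, f
  1-simplices (15): ab, ac, ad, ae, af, bc, bd, be, bf, cd, ce, cf, de, df, ef
  2-simplices (10): abd, abf, ace, acf, ade, bcd, bce, bef, cdf, def

giving chain groups C_0 ≅ Z^6, C_1 ≅ Z^15, C_2 ≅ Z^10.

The boundary map ∂_1: C_1 → C_0 is given by ∂[p,q] = [q] − [p]. For instance
  ∂bd = d − b.
As a 6×15 matrix over Z this has rank 5, with invariant factors (1,1,1,1,1).

Boundary ∂_2: C_2 → C_1 acts by ∂[p,q,r] = [q,r] − [p,r] + [p,q]. For instance
  ∂ace = ce − ae + ac,
  ∂ade = de − ae + ad.
The resulting 15×10 matrix has rank 10, and its Smith normal form has invariant factors (1,1,1,1,1,1,1,1,1,2).

From H_k ≅ ker(∂_k) / im(∂_{k+1}) we obtain:

  H_0: rank C_0 − rank ∂_1 = 6 − 5 = 1, and the invariant factors of ∂_1 are all 1, so H_0 = Z.
  H_1: rank ker ∂_1 − rank ∂_2 = (15 − 5) − 10 = 0, and ∂_2 has invariant factor 2 > 1, so H_1 = Z/2.
  H_2: rank ker ∂_2 − rank ∂_3 = (10 − 10) − 0 = 0, and there is no ∂_3, so H_2 = 0.

(K is a triangulation of the real projective plane RP^2.)

H_0 ≅ Z,  H_1 ≅ Z/2,  H_2 = 0.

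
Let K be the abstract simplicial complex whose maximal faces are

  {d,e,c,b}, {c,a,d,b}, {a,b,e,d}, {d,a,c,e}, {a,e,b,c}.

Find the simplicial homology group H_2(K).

K has 5 vertices, 10 edges, 10 triangles, 5 3-simplices.
rank ∂_2 = 6, rank ∂_3 = 4 ⇒ b_2 = 10 − 6 − 4 = 0; all invariant factors of ∂_3 are 1 so no torsion. So H_2 = 0.

H_2 = 0.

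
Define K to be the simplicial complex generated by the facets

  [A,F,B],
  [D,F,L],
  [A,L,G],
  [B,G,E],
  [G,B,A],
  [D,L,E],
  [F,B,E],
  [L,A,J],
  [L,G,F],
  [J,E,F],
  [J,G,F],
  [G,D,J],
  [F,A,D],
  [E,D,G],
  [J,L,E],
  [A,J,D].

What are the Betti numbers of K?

b_0 = 1, b_1 = 2, b_2 = 1.

Fix the vertex order A < B < D < E < F < G < J < L and write every simplex with vertices in increasing order. Then dim K = 2 and the simplices of K are:

  0-simplices (8): A, B, D, E, F, G, J, L
  1-simplices (24): AB, AD, AF, AG, AJ, AL, BE, BF, BG, DE, DF, DG, DJ, DL, EF, EG, EJ, EL, FG, FJ, FL, GJ, GL, JL
  2-simplices (16): ABF, ABG, ADF, ADJ, AGL, AJL, BEF, BEG, DEG, DEL, DFL, DGJ, EFJ, EJL, FGJ, FGL

so the chain groups are C_0 ≅ Z^8, C_1 ≅ Z^24, C_2 ≅ Z^16.

Boundary ∂_1: C_1 → C_0 sends each edge [p,q] (with p < q) to q − p.
The resulting 8×24 matrix has rank 7, and its Smith normal form has invariant factors (1,1,1,1,1,1,1).

∂_2: C_2 → C_1 sends each 2-simplex [p,q,r] to [q,r] − [p,r] + [p,q]. For instance
  ∂ABG = BG − AG + AB,
  ∂AGL = GL − AL + AG.
The resulting 24×16 matrix has rank 15, and its Smith normal form has invariant factors (1,1,1,1,1,1,1,1,1,1,1,1,1,1,1).

From H_k ≅ ker(∂_k) / im(∂_{k+1}) we obtain:

  H_0: rank C_0 − rank ∂_1 = 8 − 7 = 1, and the invariant factors of ∂_1 are all 1, so H_0 = Z.
  H_1: rank ker ∂_1 − rank ∂_2 = (24 − 7) − 15 = 2, and the invariant factors of ∂_2 are all 1, so H_1 = Z^2.
  H_2: rank ker ∂_2 − rank ∂_3 = (16 − 15) − 0 = 1, and there is no ∂_3, so H_2 = Z.

As a check, the Euler characteristic is 8 − 24 + 16 = 0, which agrees with 1 − 2 + 1 = 0.

Hence the Betti numbers are b_0 = 1, b_1 = 2, b_2 = 1.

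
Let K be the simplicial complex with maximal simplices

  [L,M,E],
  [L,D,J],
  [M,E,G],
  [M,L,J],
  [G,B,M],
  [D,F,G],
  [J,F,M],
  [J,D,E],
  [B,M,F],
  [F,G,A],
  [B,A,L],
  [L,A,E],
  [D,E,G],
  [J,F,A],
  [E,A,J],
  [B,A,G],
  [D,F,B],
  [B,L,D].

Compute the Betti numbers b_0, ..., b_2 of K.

Fix the vertex order A < B < D < E < F < G < J < L < M and write every simplex with vertices in increasing order. Then dim K = 2 and the simplices of K are:

  0-simplices (9): A, B, D, E, F, G, J, L, M
  1-simplices (27): AB, AE, AF, AG, AJ, AL, BD, BF, BG, BL, BM, DE, DF, DG, DJ, DL, EG, EJ, EL, EM, FG, FJ, FM, GM, JL, JM, LM
  2-simplices (18): ABG, ABL, AEJ, AEL, AFG, AFJ, BDF, BDL, BFM, BGM, DEG, DEJ, DFG, DJL, EGM, ELM, FJM, JLM

so the chain groups are C_0 ≅ Z^9, C_1 ≅ Z^27, C_2 ≅ Z^18.

∂_1: C_1 → C_0 is given by ∂[p,q] = [q] − [p]. For instance
  ∂JM = M − J.
As a 9×27 matrix over Z this has rank 8, with invariant factors (1,1,1,1,1,1,1,1).

∂_2: C_2 → C_1 acts by ∂[p,q,r] = [q,r] − [p,r] + [p,q]. For instance
  ∂AFJ = FJ − AJ + AF,
  ∂ABG = BG − AG + AB.
The 27×18 boundary matrix has rank 18 and Smith normal form diag(1,1,1,1,1,1,1,1,1,1,1,1,1,1,1,1,1,2).

Now H_k = ker ∂_k / im ∂_{k+1}, so:

  H_0: rank C_0 − rank ∂_1 = 9 − 8 = 1, and the invariant factors of ∂_1 are all 1, so H_0 = Z.
  H_1: rank ker ∂_1 − rank ∂_2 = (27 − 8) − 18 = 1, and ∂_2 has invariant factor 2 > 1, so H_1 = Z ⊕ Z/2.
  H_2: rank ker ∂_2 − rank ∂_3 = (18 − 18) − 0 = 0, and there is no ∂_3, so H_2 = 0.

As a check, the Euler characteristic is 9 − 27 + 18 = 0, which agrees with 1 − 1 + 0 = 0.

Hence the Betti numbers are b_0 = 1, b_1 = 1, b_2 = 0.

b_0 = 1, b_1 = 1, b_2 = 0.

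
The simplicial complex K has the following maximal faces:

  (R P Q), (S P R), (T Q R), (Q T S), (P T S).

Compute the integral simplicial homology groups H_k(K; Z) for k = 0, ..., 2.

H_0 ≅ Z,  H_1 ≅ Z,  H_2 = 0.

We work with the vertex ordering P < Q < R < S < T. The simplices of K, each written with vertices in increasing order, are:

  0-simplices (5): P, Q, R, S, T
  1-simplices (10): PQ, PR, PS, PT, QR, QS, QT, RS, RT, ST
  2-simplices (5): PQR, PRS, PST, QRT, QST

so the chain groups are C_0 ≅ Z^5, C_1 ≅ Z^10, C_2 ≅ Z^5.

Boundary ∂_1: C_1 → C_0 maps an edge to its endpoints' difference, ∂[p,q] = q − p. For instance
  ∂PR = R − P.
This gives a 5×10 integer matrix of rank 4; reducing to Smith normal form yields diagonal entries (1,1,1,1).

Boundary ∂_2: C_2 → C_1 maps a triangle to the signed sum of its edges. For instance
  ∂QST = ST − QT + QS,
  ∂PRS = RS − PS + PR.
The 10×5 boundary matrix has rank 5 and Smith normal form diag(1,1,1,1,1).

Reading off H_k = ker ∂_k / im ∂_{k+1}:

  H_0: rank C_0 − rank ∂_1 = 5 − 4 = 1, and the invariant factors of ∂_1 are all 1, so H_0 = Z.
  H_1: rank ker ∂_1 − rank ∂_2 = (10 − 4) − 5 = 1, and the invariant factors of ∂_2 are all 1, so H_1 = Z.
  H_2: rank ker ∂_2 − rank ∂_3 = (5 − 5) − 0 = 0, and there is no ∂_3, so H_2 = 0.

As a check, the Euler characteristic is 5 − 10 + 5 = 0, which agrees with 1 − 1 + 0 = 0.
(K is a triangulation of the Möbius band.)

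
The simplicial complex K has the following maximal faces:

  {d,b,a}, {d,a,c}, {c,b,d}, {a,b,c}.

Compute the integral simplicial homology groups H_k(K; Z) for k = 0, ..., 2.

H_0 = Z,  H_1 = 0,  H_2 = Z.

Take the total order a < b < c < d on the vertex set. Then K (dimension 2) consists of the simplices:

  0-simplices (4): a, b, c, d
  1-simplices (6): ab, ac, ad, bc, bd, cd
  2-simplices (4): abc, abd, acd, bcd

giving chain groups C_0 ≅ Z^4, C_1 ≅ Z^6, C_2 ≅ Z^4.

∂_1: C_1 → C_0 sends each edge [p,q] (with p < q) to q − p. For instance
  ∂bd = d − b.
The resulting 4×6 matrix has rank 3, and its Smith normal form has invariant factors (1,1,1).

Boundary ∂_2: C_2 → C_1 sends each 2-simplex [p,q,r] to [q,r] − [p,r] + [p,q]. For instance
  ∂abd = bd − ad + ab,
  ∂abc = bc − ac + ab.
As a 6×4 matrix over Z this has rank 3, with invariant factors (1,1,1).

Now H_k = ker ∂_k / im ∂_{k+1}, so:

  H_0: rank C_0 − rank ∂_1 = 4 − 3 = 1, and the invariant factors of ∂_1 are all 1, so H_0 ≅ Z.
  H_1: rank ker ∂_1 − rank ∂_2 = (6 − 3) − 3 = 0, and the invariant factors of ∂_2 are all 1, so H_1 ≅ 0.
  H_2: rank ker ∂_2 − rank ∂_3 = (4 − 3) − 0 = 1, and there is no ∂_3, so H_2 ≅ Z.

(K is a triangulation of the 2-sphere S^2.)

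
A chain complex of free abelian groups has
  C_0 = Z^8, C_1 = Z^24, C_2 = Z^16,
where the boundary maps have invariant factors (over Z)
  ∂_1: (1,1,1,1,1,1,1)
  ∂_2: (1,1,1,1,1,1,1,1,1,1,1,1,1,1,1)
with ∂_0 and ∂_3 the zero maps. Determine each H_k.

H_0 = Z,  H_1 = Z^2,  H_2 = Z.

H_0: b_0 = 8 − 0 − 7 = 1; torsion from ∂_1 factors > 1: none. So H_0 = Z.
H_1: b_1 = 24 − 7 − 15 = 2; torsion from ∂_2 factors > 1: none. So H_1 = Z^2.
H_2: b_2 = 16 − 15 − 0 = 1; torsion from ∂_3 factors > 1: none. So H_2 = Z.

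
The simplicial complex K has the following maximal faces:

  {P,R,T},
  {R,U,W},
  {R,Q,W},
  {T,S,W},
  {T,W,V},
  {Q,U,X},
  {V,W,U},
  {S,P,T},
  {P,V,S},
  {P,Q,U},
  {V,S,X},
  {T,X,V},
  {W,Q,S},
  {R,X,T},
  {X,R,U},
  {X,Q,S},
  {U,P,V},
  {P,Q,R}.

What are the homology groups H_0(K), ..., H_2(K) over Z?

H_0 = Z,  H_1 = Z × Z/2,  H_2 = 0.

K has 9 vertices, 27 edges, 18 triangles.
rank ∂_0 = 0, rank ∂_1 = 8 ⇒ b_0 = 9 − 0 − 8 = 1; all invariant factors of ∂_1 are 1 so no torsion. So H_0 ≅ Z.
rank ∂_1 = 8, rank ∂_2 = 18 ⇒ b_1 = 27 − 8 − 18 = 1; ∂_2 has invariant factor(s) [2] giving torsion. So H_1 ≅ Z × Z/2.
rank ∂_2 = 18, rank ∂_3 = 0 ⇒ b_2 = 18 − 18 − 0 = 0. So H_2 ≅ 0.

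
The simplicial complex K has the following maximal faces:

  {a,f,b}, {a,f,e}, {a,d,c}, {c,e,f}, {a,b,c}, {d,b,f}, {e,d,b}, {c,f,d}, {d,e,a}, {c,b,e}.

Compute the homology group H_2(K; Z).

H_2 = 0.

We work with the vertex ordering a < b < c < d < e < f. The simplices of K, each written with vertices in increasing order, are:

  0-simplices (6): a, b, c, d, e, f
  1-simplices (15): ab, ac, ad, ae, af, bc, bd, be, bf, cd, ce, cf, de, df, ef
  2-simplices (10): abc, abf, acd, ade, aef, bce, bde, bdf, cdf, cef

giving chain groups C_0 ≅ Z^6, C_1 ≅ Z^15, C_2 ≅ Z^10.

The boundary map ∂_1: C_1 → C_0 is given by ∂[p,q] = [q] − [p].
The 6×15 boundary matrix has rank 5 and Smith normal form diag(1,1,1,1,1).

The boundary map ∂_2: C_2 → C_1 maps a triangle to the signed sum of its edges. For instance
  ∂ade = de − ae + ad,
  ∂abf = bf − af + ab.
As a 15×10 matrix over Z this has rank 10, with invariant factors (1,1,1,1,1,1,1,1,1,2).

Computing H_k = (kernel of ∂_k) / (image of ∂_{k+1}):

  H_2: rank ker ∂_2 − rank ∂_3 = (10 − 10) − 0 = 0, and there is no ∂_3, so H_2 = 0.

(K is a triangulation of the real projective plane RP^2.)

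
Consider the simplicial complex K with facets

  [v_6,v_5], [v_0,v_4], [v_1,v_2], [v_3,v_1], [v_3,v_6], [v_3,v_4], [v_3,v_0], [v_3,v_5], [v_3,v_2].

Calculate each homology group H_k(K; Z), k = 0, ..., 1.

K has 7 vertices, 9 edges.
rank ∂_0 = 0, rank ∂_1 = 6 ⇒ b_0 = 7 − 0 − 6 = 1; all invariant factors of ∂_1 are 1 so no torsion. So H_0 = Z.
rank ∂_1 = 6, rank ∂_2 = 0 ⇒ b_1 = 9 − 6 − 0 = 3. So H_1 = Z^3.

H_0 ≅ Z,  H_1 ≅ Z^3.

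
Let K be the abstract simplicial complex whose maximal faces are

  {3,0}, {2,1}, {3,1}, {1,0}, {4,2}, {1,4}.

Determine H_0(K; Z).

Take the total order 0 < 1 < 2 < 3 < 4 on the vertex set. Then K (dimension 1) consists of the simplices:

  0-simplices (5): [0], [1], [2], [3], [4]
  1-simplices (6): [0,1], [0,3], [1,2], [1,3], [1,4], [2,4]

giving chain groups C_0 ≅ Z^5, C_1 ≅ Z^6.

∂_1: C_1 → C_0 sends each edge [p,q] (with p < q) to q − p. For instance
  ∂[2,4] = [4] − [2].
The resulting 5×6 matrix has rank 4, and its Smith normal form has invariant factors (1,1,1,1).

Now H_k = ker ∂_k / im ∂_{k+1}, so:

  H_0: rank C_0 − rank ∂_1 = 5 − 4 = 1, and the invariant factors of ∂_1 are all 1, so H_0 ≅ Z.

(K is a triangulation of a wedge of 2 circles.)

H_0 = Z.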